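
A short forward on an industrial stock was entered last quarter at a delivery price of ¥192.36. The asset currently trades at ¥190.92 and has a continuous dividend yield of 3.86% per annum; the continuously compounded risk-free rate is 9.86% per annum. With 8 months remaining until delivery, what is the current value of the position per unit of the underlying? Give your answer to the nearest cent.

-¥5.95

Current fair forward for the remaining 8 months: F = S·e^((r − q)·T), (r − q) = 0.0986 − 0.0386 = 0.0600
F = 190.92 · e^(0.0600 × 8/12) = 190.92 × 1.040811 = 198.7116
Value of long forward = (F − K)·e^(−rT) = (198.7116 − 192.36) · e^(−0.0986·8/12)
= 6.3516 × 0.936381 = 5.95
Short position value = −(long value) = -¥5.95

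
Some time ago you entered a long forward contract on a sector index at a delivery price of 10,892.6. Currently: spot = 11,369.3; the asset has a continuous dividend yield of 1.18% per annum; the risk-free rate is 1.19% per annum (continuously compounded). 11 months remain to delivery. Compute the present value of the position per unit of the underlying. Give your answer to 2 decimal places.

472.56

Current fair forward for the remaining 11 months: F = S·e^((r − q)·T), (r − q) = 0.0119 − 0.0118 = 0.0001
F = 11369.3 · e^(0.0001 × 11/12) = 11369.3 × 1.00009167 = 11370.3422
Value of long forward = (F − K)·e^(−rT) = (11370.3422 − 10892.6) · e^(−0.0119·11/12)
= 477.7422 × 0.98915095 = 472.56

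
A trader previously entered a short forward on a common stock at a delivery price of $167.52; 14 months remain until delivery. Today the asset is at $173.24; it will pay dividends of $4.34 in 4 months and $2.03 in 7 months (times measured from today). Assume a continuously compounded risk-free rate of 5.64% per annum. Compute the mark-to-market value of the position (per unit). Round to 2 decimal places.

PV(remaining dividends) I = 4.34·e^(−0.0564·4/12) + 2.03·e^(−0.0564·7/12) = 6.2235
Current forward F = (S − I)·e^(rT) = (173.24 − 6.2235)·e^(0.0564·14/12) = 167.0165 × 1.068013 = 178.3758
Value (long) = (F − K)·e^(−rT) = (178.3758 − 167.52) × 0.936318 = 10.1645
Short position value = −(long value) = -$10.16

-$10.16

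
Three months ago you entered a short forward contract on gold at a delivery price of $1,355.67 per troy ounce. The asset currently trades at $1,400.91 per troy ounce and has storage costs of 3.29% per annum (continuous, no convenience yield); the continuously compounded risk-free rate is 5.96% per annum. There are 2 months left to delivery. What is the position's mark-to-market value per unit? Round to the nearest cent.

Current fair forward for the remaining 2 months: F = S·e^((r + u)·T), (r + u) = 0.0596 + 0.0329 = 0.0925
F = 1400.91 · e^(0.0925 × 2/12) = 1400.91 × 1.01553612 = 1422.6747
Value of long forward = (F − K)·e^(−rT) = (1422.6747 − 1355.67) · e^(−0.0596·2/12)
= 67.0047 × 0.99011584 = 66.34
Short position value = −(long value) = -$66.34

-$66.34 per troy ounce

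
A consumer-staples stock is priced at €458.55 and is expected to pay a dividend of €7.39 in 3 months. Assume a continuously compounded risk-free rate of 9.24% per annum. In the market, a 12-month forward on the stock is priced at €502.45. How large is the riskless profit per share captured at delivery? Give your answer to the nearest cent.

PV(dividends) I = 7.39·e^(−0.0924·3/12) = 7.2212
Fair forward F* = (S − I)·e^(rT) = (458.55 − 7.2212)·e^0.092400 = 451.3288 × 1.096803 = 495.0188
Market €502.45 > fair 495.0188: forward overpriced → cash-and-carry (borrow at r, buy the stock and collect the dividends, short the forward).
Profit at T = |F_mkt − F*| = |502.45 − 495.0188| = €7.43 per share

€7.43 per share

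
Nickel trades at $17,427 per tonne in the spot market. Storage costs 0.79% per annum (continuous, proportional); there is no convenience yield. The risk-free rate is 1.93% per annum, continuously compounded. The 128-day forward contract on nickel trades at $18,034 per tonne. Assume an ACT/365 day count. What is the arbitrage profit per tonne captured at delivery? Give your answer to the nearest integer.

$440 per tonne

Fair forward: F* = S·e^(carry·T), with carry = (r + u) = 0.0193 + 0.0079 = 0.0272
F* = 17427 · e^(0.0272 × 128/365) = 17427 · e^0.009539 = 17427 × 1.009585 = $17594.0378
Market $18034 > fair $17594.0378: forward overpriced → cash-and-carry (buy spot, short the forward).
At maturity, profit = |F_mkt − F*| = |18034 − 17594.0378| = $440 per tonne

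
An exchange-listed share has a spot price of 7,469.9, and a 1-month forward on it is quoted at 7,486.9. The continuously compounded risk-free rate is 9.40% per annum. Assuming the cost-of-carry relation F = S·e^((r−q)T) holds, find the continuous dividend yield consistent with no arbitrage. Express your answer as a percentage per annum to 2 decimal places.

From F = S·e^((r−q)T): (r − q) = ln(F/S)/T
ln(7486.9/7469.9) = ln(1.002276) = 0.002273
(r − q) = 0.002273 / (1/12) = 0.027276
q = r − ln(F/S)/T = 0.0940 − 0.027276 = 0.066724
q = 6.67%

6.67%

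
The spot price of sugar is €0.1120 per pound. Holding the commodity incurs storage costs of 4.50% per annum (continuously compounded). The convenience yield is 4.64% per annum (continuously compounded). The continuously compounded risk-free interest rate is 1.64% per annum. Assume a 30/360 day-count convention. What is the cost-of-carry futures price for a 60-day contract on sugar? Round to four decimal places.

€0.1123 per pound

Net carry = r + u − y = 0.0164 + 0.0450 − 0.0464 = 0.0150
F = S·e^((r+u−y)T) = 0.1120 · e^(0.0150 × 60/360) = 0.1120 · e^0.002500
= 0.1120 × 1.002503 = €0.1123 per pound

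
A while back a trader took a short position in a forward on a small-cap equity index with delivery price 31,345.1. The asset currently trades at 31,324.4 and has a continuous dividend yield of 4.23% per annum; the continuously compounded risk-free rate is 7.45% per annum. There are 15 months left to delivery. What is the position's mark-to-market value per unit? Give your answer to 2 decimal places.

Current fair forward for the remaining 15 months: F = S·e^((r − q)·T), (r − q) = 0.0745 − 0.0423 = 0.0322
F = 31324.4 · e^(0.0322 × 15/12) = 31324.4 × 1.04107101 = 32610.9247
Value of long forward = (F − K)·e^(−rT) = (32610.9247 − 31345.1) · e^(−0.0745·15/12)
= 1265.8247 × 0.91107961 = 1153.27
Short position value = −(long value) = -1153.27

-1153.27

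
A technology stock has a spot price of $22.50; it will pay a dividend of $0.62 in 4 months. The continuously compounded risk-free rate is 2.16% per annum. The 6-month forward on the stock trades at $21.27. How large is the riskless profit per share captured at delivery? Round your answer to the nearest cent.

$0.85 per share

PV(dividends) I = 0.62·e^(−0.0216·4/12) = 0.6156
Fair forward F* = (S − I)·e^(rT) = (22.50 − 0.6156)·e^0.010800 = 21.8844 × 1.010859 = 22.1220
Market $21.27 < fair 22.1220: forward underpriced → reverse cash-and-carry (short the stock, invest proceeds at r, pay the dividends, go long the forward).
Profit at T = |F_mkt − F*| = |21.27 − 22.1220| = $0.85 per share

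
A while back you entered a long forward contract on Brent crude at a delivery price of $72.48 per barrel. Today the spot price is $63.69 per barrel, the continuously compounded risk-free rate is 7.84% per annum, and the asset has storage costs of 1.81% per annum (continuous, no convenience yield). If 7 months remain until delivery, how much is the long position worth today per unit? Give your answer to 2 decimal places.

Current fair forward for the remaining 7 months: F = S·e^((r + u)·T), (r + u) = 0.0784 + 0.0181 = 0.0965
F = 63.69 · e^(0.0965 × 7/12) = 63.69 × 1.057906 = 67.3780
Value of long forward = (F − K)·e^(−rT) = (67.3780 − 72.48) · e^(−0.0784·7/12)
= -5.1020 × 0.955297 = -4.87

-$4.87 per barrel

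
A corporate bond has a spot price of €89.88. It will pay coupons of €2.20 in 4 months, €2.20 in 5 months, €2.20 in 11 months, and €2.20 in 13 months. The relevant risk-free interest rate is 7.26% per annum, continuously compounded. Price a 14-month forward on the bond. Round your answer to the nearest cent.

€88.71

PV(coupons) I = 2.20·e^(−0.0726·4/12) + 2.20·e^(−0.0726·5/12) + 2.20·e^(−0.0726·11/12) + 2.20·e^(−0.0726·13/12)
I = 2.1474 + 2.1344 + 2.0584 + 2.0336 = 8.3738
F = (S − I)·e^(rT) = (89.88 − 8.3738) · e^(0.0726·14/12)
= 81.5062 · e^0.084700 = 81.5062 × 1.088391 = €88.71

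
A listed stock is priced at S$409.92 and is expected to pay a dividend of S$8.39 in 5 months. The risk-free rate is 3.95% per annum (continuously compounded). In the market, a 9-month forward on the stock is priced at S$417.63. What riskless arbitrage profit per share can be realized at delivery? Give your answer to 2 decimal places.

PV(dividends) I = 8.39·e^(−0.0395·5/12) = 8.2530
Fair forward F* = (S − I)·e^(rT) = (409.92 − 8.2530)·e^0.029625 = 401.6670 × 1.030068 = 413.7443
Market S$417.63 > fair 413.7443: forward overpriced → cash-and-carry (borrow at r, buy the stock and collect the dividends, short the forward).
Profit at T = |F_mkt − F*| = |417.63 − 413.7443| = S$3.89 per share

S$3.89 per share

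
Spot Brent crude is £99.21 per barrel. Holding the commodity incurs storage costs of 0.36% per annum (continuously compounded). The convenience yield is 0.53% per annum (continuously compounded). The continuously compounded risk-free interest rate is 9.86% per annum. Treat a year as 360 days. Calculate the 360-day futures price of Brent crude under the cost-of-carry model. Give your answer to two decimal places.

£109.30 per barrel

Net carry = r + u − y = 0.0986 + 0.0036 − 0.0053 = 0.0969
F = S·e^((r+u−y)T) = 99.21 · e^(0.0969 × 360/360) = 99.21 · e^0.096900
= 99.21 × 1.101750 = £109.30 per barrel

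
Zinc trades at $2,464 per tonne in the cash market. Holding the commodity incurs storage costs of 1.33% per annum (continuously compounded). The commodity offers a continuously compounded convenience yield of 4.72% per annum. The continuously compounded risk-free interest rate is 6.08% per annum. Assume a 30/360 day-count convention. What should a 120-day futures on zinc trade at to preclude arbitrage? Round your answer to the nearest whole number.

$2,486 per tonne

Net carry = r + u − y = 0.0608 + 0.0133 − 0.0472 = 0.0269
F = S·e^((r+u−y)T) = 2464 · e^(0.0269 × 120/360) = 2464 · e^0.008967
= 2464 × 1.009007 = $2,486 per tonne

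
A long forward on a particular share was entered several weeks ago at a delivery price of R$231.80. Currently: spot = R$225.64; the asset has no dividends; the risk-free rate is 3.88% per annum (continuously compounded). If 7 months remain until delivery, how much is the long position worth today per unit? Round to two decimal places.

Current fair forward for the remaining 7 months: F = S·e^(r·T), r = 0.0388
F = 225.64 · e^(0.0388 × 7/12) = 225.64 × 1.022891 = 230.8051
Value of long forward = (F − K)·e^(−rT) = (230.8051 − 231.80) · e^(−0.0388·7/12)
= -0.9949 × 0.977621 = -0.97

-R$0.97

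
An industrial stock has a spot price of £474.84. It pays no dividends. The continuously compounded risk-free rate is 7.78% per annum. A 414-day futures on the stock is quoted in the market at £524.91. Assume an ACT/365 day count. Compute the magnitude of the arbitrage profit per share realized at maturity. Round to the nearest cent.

£6.26 per share

Fair futures: F* = S·e^(carry·T), with carry = r = 0.0778
F* = 474.84 · e^(0.0778 × 414/365) = 474.84 · e^0.088244 = 474.84 × 1.092255 = £518.6464
Market £524.91 > fair £518.6464: forward overpriced → cash-and-carry (buy spot, short the forward).
At maturity, profit = |F_mkt − F*| = |524.91 − 518.6464| = £6.26 per share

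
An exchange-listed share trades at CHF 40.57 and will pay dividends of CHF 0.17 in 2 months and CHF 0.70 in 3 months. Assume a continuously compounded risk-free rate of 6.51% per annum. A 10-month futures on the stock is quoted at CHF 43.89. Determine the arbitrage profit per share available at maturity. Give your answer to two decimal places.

PV(dividends) I = 0.17·e^(−0.0651·2/12) + 0.70·e^(−0.0651·3/12) = 0.8569
Fair futures F* = (S − I)·e^(rT) = (40.57 − 0.8569)·e^0.054250 = 39.7131 × 1.055749 = 41.9271
Market CHF 43.89 > fair 41.9271: forward overpriced → cash-and-carry (borrow at r, buy the stock and collect the dividends, short the forward).
Profit at T = |F_mkt − F*| = |43.89 − 41.9271| = CHF 1.96 per share

CHF 1.96 per share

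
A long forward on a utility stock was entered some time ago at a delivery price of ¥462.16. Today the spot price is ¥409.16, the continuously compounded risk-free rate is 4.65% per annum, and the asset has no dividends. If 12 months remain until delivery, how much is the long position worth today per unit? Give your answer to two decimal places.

-¥32.00

Current fair forward for the remaining 12 months: F = S·e^(r·T), r = 0.0465
F = 409.16 · e^(0.0465 × 12/12) = 409.16 × 1.047598 = 428.6352
Value of long forward = (F − K)·e^(−rT) = (428.6352 − 462.16) · e^(−0.0465·12/12)
= -33.5248 × 0.954565 = -32.00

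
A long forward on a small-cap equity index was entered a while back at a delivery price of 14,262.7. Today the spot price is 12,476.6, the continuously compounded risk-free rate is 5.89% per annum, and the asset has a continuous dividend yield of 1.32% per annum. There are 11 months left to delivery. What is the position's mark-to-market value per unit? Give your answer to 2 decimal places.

-1186.51

Current fair forward for the remaining 11 months: F = S·e^((r − q)·T), (r − q) = 0.0589 − 0.0132 = 0.0457
F = 12476.6 · e^(0.0457 × 11/12) = 12476.6 × 1.04278150 = 13010.3677
Value of long forward = (F − K)·e^(−rT) = (13010.3677 − 14262.7) · e^(−0.0589·11/12)
= -1252.3323 × 0.94744000 = -1186.51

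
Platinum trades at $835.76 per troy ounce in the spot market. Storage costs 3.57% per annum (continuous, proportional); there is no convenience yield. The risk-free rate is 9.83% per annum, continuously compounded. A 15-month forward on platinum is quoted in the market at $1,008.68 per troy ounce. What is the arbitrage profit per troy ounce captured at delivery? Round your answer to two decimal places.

Fair forward: F* = S·e^(carry·T), with carry = (r + u) = 0.0983 + 0.0357 = 0.1340
F* = 835.76 · e^(0.1340 × 15/12) = 835.76 · e^0.167500 = 835.76 × 1.182345 = $988.1567
Market $1008.68 > fair $988.1567: forward overpriced → cash-and-carry (buy spot, short the forward).
At maturity, profit = |F_mkt − F*| = |1008.68 − 988.1567| = $20.52 per troy ounce

$20.52 per troy ounce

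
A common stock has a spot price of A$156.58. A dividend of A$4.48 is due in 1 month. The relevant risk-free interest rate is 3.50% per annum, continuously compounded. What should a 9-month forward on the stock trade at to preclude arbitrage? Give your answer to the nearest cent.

A$156.16

PV(dividends) I = 4.48·e^(−0.0350·1/12)
I = 4.4670
F = (S − I)·e^(rT) = (156.58 − 4.4670) · e^(0.0350·9/12)
= 152.1130 · e^0.026250 = 152.1130 × 1.026598 = A$156.16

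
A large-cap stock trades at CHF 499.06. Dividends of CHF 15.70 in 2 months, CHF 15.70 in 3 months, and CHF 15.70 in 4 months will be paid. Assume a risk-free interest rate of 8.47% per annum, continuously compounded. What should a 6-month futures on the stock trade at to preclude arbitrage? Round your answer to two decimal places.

PV(dividends) I = 15.70·e^(−0.0847·2/12) + 15.70·e^(−0.0847·3/12) + 15.70·e^(−0.0847·4/12)
I = 15.4799 + 15.3710 + 15.2629 = 46.1138
F = (S − I)·e^(rT) = (499.06 − 46.1138) · e^(0.0847·6/12)
= 452.9462 · e^0.042350 = 452.9462 × 1.043260 = CHF 472.54

CHF 472.54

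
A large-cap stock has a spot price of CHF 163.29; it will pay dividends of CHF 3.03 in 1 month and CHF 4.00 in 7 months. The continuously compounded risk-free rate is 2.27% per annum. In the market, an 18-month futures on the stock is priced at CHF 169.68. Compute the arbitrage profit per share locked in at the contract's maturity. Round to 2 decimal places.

PV(dividends) I = 3.03·e^(−0.0227·1/12) + 4.00·e^(−0.0227·7/12) = 6.9717
Fair futures F* = (S − I)·e^(rT) = (163.29 − 6.9717)·e^0.034050 = 156.3183 × 1.034636 = 161.7325
Market CHF 169.68 > fair 161.7325: forward overpriced → cash-and-carry (borrow at r, buy the stock and collect the dividends, short the forward).
Profit at T = |F_mkt − F*| = |169.68 − 161.7325| = CHF 7.95 per share

CHF 7.95 per share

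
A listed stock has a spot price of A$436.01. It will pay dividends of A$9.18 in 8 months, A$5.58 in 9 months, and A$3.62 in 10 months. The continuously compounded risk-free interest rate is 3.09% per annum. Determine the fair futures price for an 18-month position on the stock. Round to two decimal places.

A$437.87

PV(dividends) I = 9.18·e^(−0.0309·8/12) + 5.58·e^(−0.0309·9/12) + 3.62·e^(−0.0309·10/12)
I = 8.9928 + 5.4522 + 3.5280 = 17.9730
F = (S − I)·e^(rT) = (436.01 − 17.9730) · e^(0.0309·18/12)
= 418.0370 · e^0.046350 = 418.0370 × 1.047441 = A$437.87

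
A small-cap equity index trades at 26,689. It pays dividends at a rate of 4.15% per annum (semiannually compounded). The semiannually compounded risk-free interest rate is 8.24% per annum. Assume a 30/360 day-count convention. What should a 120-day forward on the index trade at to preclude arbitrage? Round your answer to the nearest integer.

27,044

F = S · (1+r/2)^(2T) / (1+q/2)^(2T)
= 26689 × 1.027281 / 1.013786 = 26689 × 1.013311
F = 27,044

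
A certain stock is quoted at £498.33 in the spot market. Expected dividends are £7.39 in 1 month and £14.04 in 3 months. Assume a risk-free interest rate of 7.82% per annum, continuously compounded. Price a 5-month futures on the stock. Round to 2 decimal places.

PV(dividends) I = 7.39·e^(−0.0782·1/12) + 14.04·e^(−0.0782·3/12)
I = 7.3420 + 13.7682 = 21.1102
F = (S − I)·e^(rT) = (498.33 − 21.1102) · e^(0.0782·5/12)
= 477.2198 · e^0.032583 = 477.2198 × 1.033120 = £493.03

£493.03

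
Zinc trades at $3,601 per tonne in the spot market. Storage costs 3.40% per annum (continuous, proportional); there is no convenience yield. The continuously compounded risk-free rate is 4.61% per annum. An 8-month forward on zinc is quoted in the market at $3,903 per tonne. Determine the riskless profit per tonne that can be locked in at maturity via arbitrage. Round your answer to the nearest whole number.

$104 per tonne

Fair forward: F* = S·e^(carry·T), with carry = (r + u) = 0.0461 + 0.0340 = 0.0801
F* = 3601 · e^(0.0801 × 8/12) = 3601 · e^0.053400 = 3601 × 1.054852 = $3798.5221
Market $3903 > fair $3798.5221: forward overpriced → cash-and-carry (buy spot, short the forward).
At maturity, profit = |F_mkt − F*| = |3903 − 3798.5221| = $104 per tonne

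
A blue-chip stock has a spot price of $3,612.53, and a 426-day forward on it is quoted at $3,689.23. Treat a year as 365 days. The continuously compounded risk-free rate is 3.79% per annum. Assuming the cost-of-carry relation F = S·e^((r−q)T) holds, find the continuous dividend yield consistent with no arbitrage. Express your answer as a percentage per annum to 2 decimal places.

From F = S·e^((r−q)T): (r − q) = ln(F/S)/T
ln(3689.23/3612.53) = ln(1.021232) = 0.021010
(r − q) = 0.021010 / (426/365) = 0.018002
q = r − ln(F/S)/T = 0.0379 − 0.018002 = 0.019898
q = 1.99%

1.99%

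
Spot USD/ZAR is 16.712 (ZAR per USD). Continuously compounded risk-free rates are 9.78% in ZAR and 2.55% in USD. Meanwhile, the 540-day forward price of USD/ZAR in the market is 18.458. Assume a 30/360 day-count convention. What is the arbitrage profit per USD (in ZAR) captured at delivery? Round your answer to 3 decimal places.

0.168 per USD (in ZAR)

Fair forward: F* = S·e^(carry·T), with carry = (r_ZAR − r_USD) = 0.0978 − 0.0255 = 0.0723
F* = 16.712 · e^(0.0723 × 540/360) = 16.712 · e^0.108450 = 16.712 × 1.114549 = 18.6263
Market 18.458 < fair 18.6263: forward underpriced → reverse cash-and-carry (short spot, go long the forward).
At maturity, profit = |F_mkt − F*| = |18.458 − 18.6263| = 0.168 per USD (in ZAR)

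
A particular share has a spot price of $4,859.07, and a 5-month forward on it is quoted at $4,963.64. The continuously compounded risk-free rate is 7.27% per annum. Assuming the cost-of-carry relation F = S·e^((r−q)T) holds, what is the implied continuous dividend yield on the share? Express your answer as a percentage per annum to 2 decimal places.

2.16%

From F = S·e^((r−q)T): (r − q) = ln(F/S)/T
ln(4963.64/4859.07) = ln(1.021521) = 0.021293
(r − q) = 0.021293 / (5/12) = 0.051103
q = r − ln(F/S)/T = 0.0727 − 0.051103 = 0.021597
q = 2.16%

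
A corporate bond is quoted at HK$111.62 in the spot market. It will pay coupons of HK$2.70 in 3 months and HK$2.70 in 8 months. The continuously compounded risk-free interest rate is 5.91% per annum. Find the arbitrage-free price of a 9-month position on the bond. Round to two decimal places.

HK$111.18

PV(coupons) I = 2.70·e^(−0.0591·3/12) + 2.70·e^(−0.0591·8/12)
I = 2.6604 + 2.5957 = 5.2561
F = (S − I)·e^(rT) = (111.62 − 5.2561) · e^(0.0591·9/12)
= 106.3639 · e^0.044325 = 106.3639 × 1.045322 = HK$111.18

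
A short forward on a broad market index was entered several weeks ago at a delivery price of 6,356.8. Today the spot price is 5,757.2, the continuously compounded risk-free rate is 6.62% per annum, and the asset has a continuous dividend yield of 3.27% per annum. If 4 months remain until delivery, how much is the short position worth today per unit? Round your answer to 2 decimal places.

Current fair forward for the remaining 4 months: F = S·e^((r − q)·T), (r − q) = 0.0662 − 0.0327 = 0.0335
F = 5757.2 · e^(0.0335 × 4/12) = 5757.2 × 1.01122925 = 5821.8490
Value of long forward = (F − K)·e^(−rT) = (5821.8490 − 6356.8) · e^(−0.0662·4/12)
= -534.9510 × 0.97817502 = -523.28
Short position value = −(long value) = 523.28

523.28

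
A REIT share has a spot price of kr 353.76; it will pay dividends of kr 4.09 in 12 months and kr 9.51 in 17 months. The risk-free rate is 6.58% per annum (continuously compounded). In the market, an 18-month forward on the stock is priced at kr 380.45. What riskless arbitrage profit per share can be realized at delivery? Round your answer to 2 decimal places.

kr 3.78 per share

PV(dividends) I = 4.09·e^(−0.0658·12/12) + 9.51·e^(−0.0658·17/12) = 12.4931
Fair forward F* = (S − I)·e^(rT) = (353.76 − 12.4931)·e^0.098700 = 341.2669 × 1.103735 = 376.6682
Market kr 380.45 > fair 376.6682: forward overpriced → cash-and-carry (borrow at r, buy the stock and collect the dividends, short the forward).
Profit at T = |F_mkt − F*| = |380.45 − 376.6682| = kr 3.78 per share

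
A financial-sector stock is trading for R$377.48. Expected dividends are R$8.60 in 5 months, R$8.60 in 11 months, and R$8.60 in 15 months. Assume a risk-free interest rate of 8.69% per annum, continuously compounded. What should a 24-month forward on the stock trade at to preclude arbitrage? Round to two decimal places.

R$420.64

PV(dividends) I = 8.60·e^(−0.0869·5/12) + 8.60·e^(−0.0869·11/12) + 8.60·e^(−0.0869·15/12)
I = 8.2942 + 7.9415 + 7.7148 = 23.9505
F = (S − I)·e^(rT) = (377.48 − 23.9505) · e^(0.0869·24/12)
= 353.5295 · e^0.173800 = 353.5295 × 1.189818 = R$420.64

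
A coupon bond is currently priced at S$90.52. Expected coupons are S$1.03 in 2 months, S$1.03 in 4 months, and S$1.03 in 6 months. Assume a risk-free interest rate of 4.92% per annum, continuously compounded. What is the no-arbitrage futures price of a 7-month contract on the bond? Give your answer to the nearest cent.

PV(coupons) I = 1.03·e^(−0.0492·2/12) + 1.03·e^(−0.0492·4/12) + 1.03·e^(−0.0492·6/12)
I = 1.0216 + 1.0132 + 1.0050 = 3.0398
F = (S − I)·e^(rT) = (90.52 − 3.0398) · e^(0.0492·7/12)
= 87.4802 · e^0.028700 = 87.4802 × 1.029116 = S$90.03

S$90.03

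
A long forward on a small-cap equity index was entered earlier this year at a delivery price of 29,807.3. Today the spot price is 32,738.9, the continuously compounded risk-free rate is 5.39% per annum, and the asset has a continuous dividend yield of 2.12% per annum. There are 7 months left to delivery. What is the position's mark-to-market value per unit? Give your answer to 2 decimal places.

3451.83

Current fair forward for the remaining 7 months: F = S·e^((r − q)·T), (r − q) = 0.0539 − 0.0212 = 0.0327
F = 32738.9 · e^(0.0327 × 7/12) = 32738.9 × 1.01925809 = 33369.3887
Value of long forward = (F − K)·e^(−rT) = (33369.3887 − 29807.3) · e^(−0.0539·7/12)
= 3562.0887 × 0.96904748 = 3451.83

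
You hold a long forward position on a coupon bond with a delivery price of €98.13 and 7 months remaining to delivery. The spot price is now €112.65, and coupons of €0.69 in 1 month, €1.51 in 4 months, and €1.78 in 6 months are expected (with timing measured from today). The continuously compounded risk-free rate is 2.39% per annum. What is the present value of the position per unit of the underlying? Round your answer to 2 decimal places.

PV(remaining coupons) I = 0.69·e^(−0.0239·1/12) + 1.51·e^(−0.0239·4/12) + 1.78·e^(−0.0239·6/12) = 3.9455
Current forward F = (S − I)·e^(rT) = (112.65 − 3.9455)·e^(0.0239·7/12) = 108.7045 × 1.014039 = 110.2306
Value (long) = (F − K)·e^(−rT) = (110.2306 − 98.13) × 0.986155 = 11.9331
Value = €11.93

€11.93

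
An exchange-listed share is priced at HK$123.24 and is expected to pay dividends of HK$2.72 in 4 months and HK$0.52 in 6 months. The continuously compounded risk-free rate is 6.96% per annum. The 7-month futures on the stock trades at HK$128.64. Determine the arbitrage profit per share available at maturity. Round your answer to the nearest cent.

PV(dividends) I = 2.72·e^(−0.0696·4/12) + 0.52·e^(−0.0696·6/12) = 3.1598
Fair futures F* = (S − I)·e^(rT) = (123.24 − 3.1598)·e^0.040600 = 120.0802 × 1.041435 = 125.0557
Market HK$128.64 > fair 125.0557: forward overpriced → cash-and-carry (borrow at r, buy the stock and collect the dividends, short the forward).
Profit at T = |F_mkt − F*| = |128.64 − 125.0557| = HK$3.58 per share

HK$3.58 per share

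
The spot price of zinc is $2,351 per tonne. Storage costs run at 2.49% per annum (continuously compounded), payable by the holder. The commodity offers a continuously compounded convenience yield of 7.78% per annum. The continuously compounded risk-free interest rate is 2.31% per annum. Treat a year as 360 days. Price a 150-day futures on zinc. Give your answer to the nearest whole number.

$2,322 per tonne

Net carry = r + u − y = 0.0231 + 0.0249 − 0.0778 = -0.0298
F = S·e^((r+u−y)T) = 2351 · e^(-0.0298 × 150/360) = 2351 · e^-0.012417
= 2351 × 0.987660 = $2,322 per tonne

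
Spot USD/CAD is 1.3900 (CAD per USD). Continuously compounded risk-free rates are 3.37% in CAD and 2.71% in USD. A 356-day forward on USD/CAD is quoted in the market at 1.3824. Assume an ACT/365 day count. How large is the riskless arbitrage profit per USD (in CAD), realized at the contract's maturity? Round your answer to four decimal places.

Fair forward: F* = S·e^(carry·T), with carry = (r_CAD − r_USD) = 0.0337 − 0.0271 = 0.0066
F* = 1.3900 · e^(0.0066 × 356/365) = 1.3900 · e^0.006437 = 1.3900 × 1.006458 = 1.3990
Market 1.3824 < fair 1.3990: forward underpriced → reverse cash-and-carry (short spot, go long the forward).
At maturity, profit = |F_mkt − F*| = |1.3824 − 1.3990| = 0.0166 per USD (in CAD)

0.0166 per USD (in CAD)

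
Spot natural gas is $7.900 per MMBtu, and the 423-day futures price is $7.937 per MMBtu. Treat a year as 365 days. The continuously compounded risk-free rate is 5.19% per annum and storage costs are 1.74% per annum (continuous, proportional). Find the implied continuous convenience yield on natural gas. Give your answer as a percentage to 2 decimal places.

F = S·e^((r+u−y)T) ⇒ (r+u−y) = ln(F/S)/T
ln(7.937/7.900) = 0.004673; /T ⇒ 0.004032
y = r + u − ln(F/S)/T = 0.0519 + 0.0174 − 0.004032 = 0.065268
y = 6.53%

6.53%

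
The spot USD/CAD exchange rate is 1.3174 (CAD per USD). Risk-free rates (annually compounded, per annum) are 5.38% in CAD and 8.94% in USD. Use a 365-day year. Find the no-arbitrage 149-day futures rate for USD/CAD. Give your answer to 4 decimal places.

1.2997

By covered interest parity, F = S · (1+r_CAD)^T / (1+r_USD)^T
= 1.3174 × 1.021622 / 1.035573 = 1.3174 × 0.986528
F = 1.2997 CAD per USD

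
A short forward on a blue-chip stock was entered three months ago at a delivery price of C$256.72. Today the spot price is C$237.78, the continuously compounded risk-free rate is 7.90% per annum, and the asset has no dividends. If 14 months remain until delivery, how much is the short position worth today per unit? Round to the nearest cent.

Current fair forward for the remaining 14 months: F = S·e^(r·T), r = 0.0790
F = 237.78 · e^(0.0790 × 14/12) = 237.78 × 1.096548 = 260.7372
Value of long forward = (F − K)·e^(−rT) = (260.7372 − 256.72) · e^(−0.0790·14/12)
= 4.0172 × 0.911953 = 3.66
Short position value = −(long value) = -C$3.66

-C$3.66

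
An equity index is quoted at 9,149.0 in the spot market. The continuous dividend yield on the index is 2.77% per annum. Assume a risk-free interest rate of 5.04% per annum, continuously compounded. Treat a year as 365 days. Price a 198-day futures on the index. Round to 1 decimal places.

F = S·e^((r − q)T) = 9149.0 · e^((0.0504 − 0.0277) × 198/365)
= 9149.0 · e^0.012314 = 9149.0 × 1.012390
F = 9,262.4

9,262.4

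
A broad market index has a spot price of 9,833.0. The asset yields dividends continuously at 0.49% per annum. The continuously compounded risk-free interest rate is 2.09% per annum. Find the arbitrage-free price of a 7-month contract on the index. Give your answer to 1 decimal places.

F = S·e^((r − q)T) = 9833.0 · e^((0.0209 − 0.0049) × 7/12)
= 9833.0 · e^0.009333 = 9833.0 × 1.009377
F = 9,925.2

9,925.2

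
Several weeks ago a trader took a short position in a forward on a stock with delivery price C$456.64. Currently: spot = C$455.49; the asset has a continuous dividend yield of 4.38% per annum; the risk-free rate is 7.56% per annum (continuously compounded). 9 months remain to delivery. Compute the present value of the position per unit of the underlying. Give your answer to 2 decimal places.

Current fair forward for the remaining 9 months: F = S·e^((r − q)·T), (r − q) = 0.0756 − 0.0438 = 0.0318
F = 455.49 · e^(0.0318 × 9/12) = 455.49 × 1.024137 = 466.4842
Value of long forward = (F − K)·e^(−rT) = (466.4842 − 456.64) · e^(−0.0756·9/12)
= 9.8442 × 0.944877 = 9.30
Short position value = −(long value) = -C$9.30

-C$9.30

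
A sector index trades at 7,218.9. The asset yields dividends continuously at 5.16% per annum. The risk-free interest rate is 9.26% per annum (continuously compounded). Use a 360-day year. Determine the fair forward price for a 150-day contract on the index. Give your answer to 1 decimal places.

7,343.3

F = S·e^((r − q)T) = 7218.9 · e^((0.0926 − 0.0516) × 150/360)
= 7218.9 · e^0.017083 = 7218.9 × 1.017230
F = 7,343.3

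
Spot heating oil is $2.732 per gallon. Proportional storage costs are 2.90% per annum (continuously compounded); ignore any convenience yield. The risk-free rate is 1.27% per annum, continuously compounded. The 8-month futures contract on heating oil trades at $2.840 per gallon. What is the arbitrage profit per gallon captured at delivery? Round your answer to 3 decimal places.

Fair futures: F* = S·e^(carry·T), with carry = (r + u) = 0.0127 + 0.0290 = 0.0417
F* = 2.732 · e^(0.0417 × 8/12) = 2.732 · e^0.027800 = 2.732 × 1.028190 = $2.8090
Market $2.840 > fair $2.8090: forward overpriced → cash-and-carry (buy spot, short the forward).
At maturity, profit = |F_mkt − F*| = |2.840 − 2.8090| = $0.031 per gallon

$0.031 per gallon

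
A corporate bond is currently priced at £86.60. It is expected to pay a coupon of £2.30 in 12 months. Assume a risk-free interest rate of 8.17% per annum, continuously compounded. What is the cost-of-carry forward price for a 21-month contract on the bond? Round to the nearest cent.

PV(coupons) I = 2.30·e^(−0.0817·12/12)
I = 2.1196
F = (S − I)·e^(rT) = (86.60 − 2.1196) · e^(0.0817·21/12)
= 84.4804 · e^0.142975 = 84.4804 × 1.153701 = £97.47

£97.47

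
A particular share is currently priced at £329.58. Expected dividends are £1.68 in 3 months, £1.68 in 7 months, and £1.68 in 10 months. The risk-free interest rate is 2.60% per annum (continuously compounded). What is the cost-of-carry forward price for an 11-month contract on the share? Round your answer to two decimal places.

PV(dividends) I = 1.68·e^(−0.0260·3/12) + 1.68·e^(−0.0260·7/12) + 1.68·e^(−0.0260·10/12)
I = 1.6691 + 1.6547 + 1.6440 = 4.9678
F = (S − I)·e^(rT) = (329.58 − 4.9678) · e^(0.0260·11/12)
= 324.6122 · e^0.023833 = 324.6122 × 1.024119 = £332.44

£332.44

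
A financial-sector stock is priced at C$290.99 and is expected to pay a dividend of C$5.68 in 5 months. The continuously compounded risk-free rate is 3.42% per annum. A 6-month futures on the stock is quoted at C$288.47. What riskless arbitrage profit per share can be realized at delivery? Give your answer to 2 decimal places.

PV(dividends) I = 5.68·e^(−0.0342·5/12) = 5.5996
Fair futures F* = (S − I)·e^(rT) = (290.99 − 5.5996)·e^0.017100 = 285.3904 × 1.017247 = 290.3125
Market C$288.47 < fair 290.3125: forward underpriced → reverse cash-and-carry (short the stock, invest proceeds at r, pay the dividends, go long the forward).
Profit at T = |F_mkt − F*| = |288.47 − 290.3125| = C$1.84 per share

C$1.84 per share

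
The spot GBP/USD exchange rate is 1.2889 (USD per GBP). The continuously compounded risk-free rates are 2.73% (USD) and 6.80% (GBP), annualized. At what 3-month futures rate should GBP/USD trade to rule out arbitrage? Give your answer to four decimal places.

1.2759

F = S·e^((r_USD − r_GBP)T) = 1.2889 · e^((0.0273 − 0.0680) × 3/12)
= 1.2889 · e^-0.010175 = 1.2889 × 0.989877
F = 1.2759 USD per GBP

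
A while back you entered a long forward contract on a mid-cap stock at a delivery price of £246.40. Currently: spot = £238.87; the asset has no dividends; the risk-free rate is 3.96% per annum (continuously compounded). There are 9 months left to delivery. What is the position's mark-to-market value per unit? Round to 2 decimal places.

-£0.32

Current fair forward for the remaining 9 months: F = S·e^(r·T), r = 0.0396
F = 238.87 · e^(0.0396 × 9/12) = 238.87 × 1.030145 = 246.0707
Value of long forward = (F − K)·e^(−rT) = (246.0707 − 246.40) · e^(−0.0396·9/12)
= -0.3293 × 0.970737 = -0.32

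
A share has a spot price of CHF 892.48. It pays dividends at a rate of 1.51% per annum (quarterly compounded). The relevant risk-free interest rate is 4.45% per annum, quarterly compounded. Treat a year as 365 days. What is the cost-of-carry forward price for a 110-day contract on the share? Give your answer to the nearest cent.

CHF 900.36

F = S · (1+r/4)^(4T) / (1+q/4)^(4T)
= 892.48 × 1.013426 / 1.004552 = 892.48 × 1.008834
F = CHF 900.36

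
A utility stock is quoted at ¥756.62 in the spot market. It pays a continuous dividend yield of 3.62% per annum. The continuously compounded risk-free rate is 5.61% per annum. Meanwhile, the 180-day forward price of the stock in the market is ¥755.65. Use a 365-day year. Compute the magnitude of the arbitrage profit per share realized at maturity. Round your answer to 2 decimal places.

¥8.43 per share

Fair forward: F* = S·e^(carry·T), with carry = (r − q) = 0.0561 − 0.0362 = 0.0199
F* = 756.62 · e^(0.0199 × 180/365) = 756.62 · e^0.009814 = 756.62 × 1.009862 = ¥764.0818
Market ¥755.65 < fair ¥764.0818: forward underpriced → reverse cash-and-carry (short spot, go long the forward).
At maturity, profit = |F_mkt − F*| = |755.65 − 764.0818| = ¥8.43 per share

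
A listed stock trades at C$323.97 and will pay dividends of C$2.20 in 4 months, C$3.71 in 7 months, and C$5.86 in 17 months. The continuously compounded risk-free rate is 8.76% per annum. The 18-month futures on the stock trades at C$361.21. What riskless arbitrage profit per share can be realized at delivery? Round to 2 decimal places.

PV(dividends) I = 2.20·e^(−0.0876·4/12) + 3.71·e^(−0.0876·7/12) + 5.86·e^(−0.0876·17/12) = 10.8380
Fair futures F* = (S − I)·e^(rT) = (323.97 − 10.8380)·e^0.131400 = 313.1320 × 1.140424 = 357.1032
Market C$361.21 > fair 357.1032: forward overpriced → cash-and-carry (borrow at r, buy the stock and collect the dividends, short the forward).
Profit at T = |F_mkt − F*| = |361.21 − 357.1032| = C$4.11 per share

C$4.11 per share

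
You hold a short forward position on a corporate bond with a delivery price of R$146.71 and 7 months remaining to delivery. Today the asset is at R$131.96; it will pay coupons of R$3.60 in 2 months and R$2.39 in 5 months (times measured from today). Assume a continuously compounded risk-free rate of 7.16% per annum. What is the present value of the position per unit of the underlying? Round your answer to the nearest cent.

PV(remaining coupons) I = 3.60·e^(−0.0716·2/12) + 2.39·e^(−0.0716·5/12) = 5.8770
Current forward F = (S − I)·e^(rT) = (131.96 − 5.8770)·e^(0.0716·7/12) = 126.0830 × 1.042651 = 131.4606
Value (long) = (F − K)·e^(−rT) = (131.4606 − 146.71) × 0.959094 = -14.6256
Short position value = −(long value) = R$14.63

R$14.63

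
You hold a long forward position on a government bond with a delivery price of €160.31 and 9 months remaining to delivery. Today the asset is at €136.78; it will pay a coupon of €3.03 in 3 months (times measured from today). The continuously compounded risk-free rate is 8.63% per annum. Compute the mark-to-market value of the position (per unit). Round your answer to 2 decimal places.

-€16.45

PV(remaining coupons) I = 3.03·e^(−0.0863·3/12) = 2.9653
Current forward F = (S − I)·e^(rT) = (136.78 − 2.9653)·e^(0.0863·9/12) = 133.8147 × 1.066866 = 142.7624
Value (long) = (F − K)·e^(−rT) = (142.7624 − 160.31) × 0.937325 = -16.4478
Value = -€16.45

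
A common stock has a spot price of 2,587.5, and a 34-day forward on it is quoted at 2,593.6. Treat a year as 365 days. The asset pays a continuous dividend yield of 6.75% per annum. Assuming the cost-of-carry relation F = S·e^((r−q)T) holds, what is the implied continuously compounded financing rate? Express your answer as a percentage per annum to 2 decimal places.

9.28%

From F = S·e^((r−q)T): (r − q) = ln(F/S)/T
ln(2593.6/2587.5) = ln(1.002357) = 0.002354
(r − q) = 0.002354 / (34/365) = 0.025271
r = ln(F/S)/T + q = 0.025271 + 0.0675 = 0.092771
r = 9.28%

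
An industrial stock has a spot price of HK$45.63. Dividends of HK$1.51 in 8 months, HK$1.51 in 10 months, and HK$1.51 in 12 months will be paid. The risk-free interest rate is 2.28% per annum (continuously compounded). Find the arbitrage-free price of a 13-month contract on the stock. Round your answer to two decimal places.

PV(dividends) I = 1.51·e^(−0.0228·8/12) + 1.51·e^(−0.0228·10/12) + 1.51·e^(−0.0228·12/12)
I = 1.4872 + 1.4816 + 1.4760 = 4.4448
F = (S − I)·e^(rT) = (45.63 − 4.4448) · e^(0.0228·13/12)
= 41.1852 · e^0.024700 = 41.1852 × 1.025008 = HK$42.22

HK$42.22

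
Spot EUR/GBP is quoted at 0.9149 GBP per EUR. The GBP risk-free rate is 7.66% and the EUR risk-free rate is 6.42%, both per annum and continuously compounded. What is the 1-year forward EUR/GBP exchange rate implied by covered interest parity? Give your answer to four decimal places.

F = S·e^((r_GBP − r_EUR)T) = 0.9149 · e^((0.0766 − 0.0642) × 1)
= 0.9149 · e^0.012400 = 0.9149 × 1.012477
F = 0.9263 GBP per EUR

0.9263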